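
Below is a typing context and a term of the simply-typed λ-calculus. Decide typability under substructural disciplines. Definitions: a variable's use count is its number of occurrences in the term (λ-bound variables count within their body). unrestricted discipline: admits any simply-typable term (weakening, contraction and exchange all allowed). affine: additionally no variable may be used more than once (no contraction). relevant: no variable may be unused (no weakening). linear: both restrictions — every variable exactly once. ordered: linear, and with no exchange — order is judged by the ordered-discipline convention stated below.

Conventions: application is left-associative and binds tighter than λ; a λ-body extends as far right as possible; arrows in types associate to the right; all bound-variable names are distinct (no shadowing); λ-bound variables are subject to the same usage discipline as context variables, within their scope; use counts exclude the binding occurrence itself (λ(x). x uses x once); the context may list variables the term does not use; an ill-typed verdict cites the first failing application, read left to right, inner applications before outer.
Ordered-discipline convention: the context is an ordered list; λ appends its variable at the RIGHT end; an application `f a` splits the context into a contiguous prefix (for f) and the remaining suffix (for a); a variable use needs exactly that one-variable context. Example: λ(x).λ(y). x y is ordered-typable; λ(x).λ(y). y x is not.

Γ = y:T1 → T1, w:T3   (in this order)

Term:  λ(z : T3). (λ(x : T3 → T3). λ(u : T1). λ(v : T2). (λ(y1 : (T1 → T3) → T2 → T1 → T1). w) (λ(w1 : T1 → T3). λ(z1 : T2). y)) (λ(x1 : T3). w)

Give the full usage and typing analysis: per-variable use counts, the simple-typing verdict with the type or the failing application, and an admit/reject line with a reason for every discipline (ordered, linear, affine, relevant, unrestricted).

use counts: y: 1; w: 2; z (bound): 0; x (bound): 0; u (bound): 0; v (bound): 0; y1 (bound): 0; w1 (bound): 0; z1 (bound): 0; x1 (bound): 0
order of uses: w, y, w
typing: well-typed at T3 → T1 → T2 → T3
ordered: ✗, uses contraction: w ×2; unused: z, x, u, v, y1, w1, z1, x1 — weakening required
linear: ✗, uses contraction: w ×2; unused: z, x, u, v, y1, w1, z1, x1 — weakening required
affine: ✗, uses contraction: w ×2
relevant: ✗, unused: z, x, u, v, y1, w1, z1, x1 — weakening required
unrestricted: ✓, simply typable at T3 → T1 → T2 → T3; W, C, E all held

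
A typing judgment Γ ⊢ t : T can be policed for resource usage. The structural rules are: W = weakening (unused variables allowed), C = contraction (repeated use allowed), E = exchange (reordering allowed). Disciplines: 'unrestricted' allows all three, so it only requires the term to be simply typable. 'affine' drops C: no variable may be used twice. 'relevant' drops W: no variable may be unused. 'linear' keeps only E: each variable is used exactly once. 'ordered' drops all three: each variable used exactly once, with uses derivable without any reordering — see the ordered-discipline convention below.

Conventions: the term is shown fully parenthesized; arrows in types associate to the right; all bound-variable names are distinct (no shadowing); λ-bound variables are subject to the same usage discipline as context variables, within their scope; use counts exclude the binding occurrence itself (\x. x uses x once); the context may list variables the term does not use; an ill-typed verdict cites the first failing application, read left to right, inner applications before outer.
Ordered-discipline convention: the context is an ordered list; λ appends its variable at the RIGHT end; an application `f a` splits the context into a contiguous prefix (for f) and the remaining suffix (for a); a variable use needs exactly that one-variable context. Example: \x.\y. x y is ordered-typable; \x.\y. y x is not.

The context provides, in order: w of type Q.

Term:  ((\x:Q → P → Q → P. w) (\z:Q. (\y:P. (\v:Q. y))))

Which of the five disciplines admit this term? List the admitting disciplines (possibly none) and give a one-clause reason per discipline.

admitting disciplines: affine, unrestricted
usage: w=1, x (λ-bound)=0, z (λ-bound)=0, y (λ-bound)=1, v (λ-bound)=0
left-to-right use order: w, y
typing: ✓ — Q
ordered ✗ (unused: x, z, v — weakening required)
linear ✗ (unused: x, z, v — weakening required)
affine ✓ (none of w, x, z, y, v used more than once)
relevant ✗ (unused: x, z, v — weakening required)
unrestricted ✓ (type-checks (Q) and nothing is barred)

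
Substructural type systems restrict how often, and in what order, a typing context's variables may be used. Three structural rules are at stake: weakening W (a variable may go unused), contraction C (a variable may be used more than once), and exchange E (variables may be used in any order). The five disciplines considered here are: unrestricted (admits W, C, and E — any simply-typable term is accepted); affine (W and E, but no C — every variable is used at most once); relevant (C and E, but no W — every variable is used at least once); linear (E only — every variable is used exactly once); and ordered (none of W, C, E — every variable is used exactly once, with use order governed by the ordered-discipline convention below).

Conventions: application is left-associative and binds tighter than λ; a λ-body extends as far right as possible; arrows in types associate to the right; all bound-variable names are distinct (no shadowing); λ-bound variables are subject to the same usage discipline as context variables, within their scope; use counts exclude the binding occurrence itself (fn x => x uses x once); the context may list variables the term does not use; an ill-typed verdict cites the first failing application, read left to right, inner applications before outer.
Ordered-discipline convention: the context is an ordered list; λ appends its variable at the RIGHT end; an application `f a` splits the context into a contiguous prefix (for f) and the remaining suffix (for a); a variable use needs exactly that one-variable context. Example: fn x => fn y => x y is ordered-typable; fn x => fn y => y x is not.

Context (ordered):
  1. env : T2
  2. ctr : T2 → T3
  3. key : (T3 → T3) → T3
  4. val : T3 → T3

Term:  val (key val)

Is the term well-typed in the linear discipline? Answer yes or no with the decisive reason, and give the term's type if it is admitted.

no — val ×2 used more than once (contraction); env, ctr left unused
counts: env: 0×; ctr: 0×; key: 1×; val: 2×
use order (left to right): val, key, val
typing: the term checks, with type T3
all disciplines: ordered ✗ | linear ✗ | affine ✗ | relevant ✗ | unrestricted ✓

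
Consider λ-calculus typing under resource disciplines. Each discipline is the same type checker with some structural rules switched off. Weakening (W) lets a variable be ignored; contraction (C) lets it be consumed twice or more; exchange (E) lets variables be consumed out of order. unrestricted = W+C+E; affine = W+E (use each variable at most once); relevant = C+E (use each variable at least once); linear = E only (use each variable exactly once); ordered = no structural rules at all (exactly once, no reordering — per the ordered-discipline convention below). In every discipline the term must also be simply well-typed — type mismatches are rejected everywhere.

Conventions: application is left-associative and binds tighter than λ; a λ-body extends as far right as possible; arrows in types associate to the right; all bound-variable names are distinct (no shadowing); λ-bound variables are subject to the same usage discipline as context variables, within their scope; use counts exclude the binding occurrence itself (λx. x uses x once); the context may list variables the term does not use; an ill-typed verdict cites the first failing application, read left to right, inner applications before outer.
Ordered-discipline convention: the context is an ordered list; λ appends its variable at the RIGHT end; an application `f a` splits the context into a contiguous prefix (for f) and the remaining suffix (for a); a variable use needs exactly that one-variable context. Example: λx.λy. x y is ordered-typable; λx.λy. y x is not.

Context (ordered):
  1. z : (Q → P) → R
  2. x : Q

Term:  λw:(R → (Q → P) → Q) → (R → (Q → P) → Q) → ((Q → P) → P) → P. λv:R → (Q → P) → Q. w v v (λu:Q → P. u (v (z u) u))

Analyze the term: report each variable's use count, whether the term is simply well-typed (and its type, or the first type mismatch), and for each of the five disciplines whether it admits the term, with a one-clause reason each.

counts: z=1; x=0; w [bound]=1; v [bound]=3; u [bound]=3
uses in reading order: w, v, v, u, v, z, u, u
typing: well-typed — term : ((R → (Q → P) → Q) → (R → (Q → P) → Q) → ((Q → P) → P) → P) → (R → (Q → P) → Q) → P
ordered: ✗ — needs contraction — v ×3, u ×3; unused: x — weakening required
linear: ✗ — needs contraction — v ×3, u ×3; unused: x — weakening required
affine: ✗ — needs contraction — v ×3, u ×3
relevant: ✗ — unused: x — weakening required
unrestricted: ✓ — well-typed at ((R → (Q → P) → Q) → (R → (Q → P) → Q) → ((Q → P) → P) → P) → (R → (Q → P) → Q) → P; no restrictions here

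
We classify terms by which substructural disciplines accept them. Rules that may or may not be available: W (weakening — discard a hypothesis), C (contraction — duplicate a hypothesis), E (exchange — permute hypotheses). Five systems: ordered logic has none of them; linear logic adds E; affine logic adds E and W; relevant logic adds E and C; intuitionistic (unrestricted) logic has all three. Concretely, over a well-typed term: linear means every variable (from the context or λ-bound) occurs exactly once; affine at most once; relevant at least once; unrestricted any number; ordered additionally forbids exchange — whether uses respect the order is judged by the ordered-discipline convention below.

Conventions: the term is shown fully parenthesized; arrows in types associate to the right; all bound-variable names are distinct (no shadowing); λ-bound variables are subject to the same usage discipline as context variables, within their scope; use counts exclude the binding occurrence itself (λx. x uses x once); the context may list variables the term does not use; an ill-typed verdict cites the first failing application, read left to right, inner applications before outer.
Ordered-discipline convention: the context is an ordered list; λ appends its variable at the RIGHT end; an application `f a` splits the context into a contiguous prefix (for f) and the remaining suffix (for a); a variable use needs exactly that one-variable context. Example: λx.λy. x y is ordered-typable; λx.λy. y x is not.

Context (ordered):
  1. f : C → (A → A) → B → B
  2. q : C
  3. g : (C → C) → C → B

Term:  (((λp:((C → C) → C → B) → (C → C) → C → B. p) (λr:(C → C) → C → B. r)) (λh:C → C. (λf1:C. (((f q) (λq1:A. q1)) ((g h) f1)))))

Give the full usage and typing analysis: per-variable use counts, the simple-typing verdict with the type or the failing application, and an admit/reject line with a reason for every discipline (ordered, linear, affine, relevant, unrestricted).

variable uses: f: 1×; q: 1×; g: 1×; p [bound]: 1×; r [bound]: 1×; h [bound]: 1×; f1 [bound]: 1×; q1 [bound]: 1×
order of uses: p, r, f, q, q1, g, h, f1
typing: well-typed — term : (C → C) → C → B
ordered: ✓ — one use each (f, q, g, p, r, h, f1, q1); ordered split holds
linear: ✓ — exactly-once usage across f, q, g, p, r, h, f1, q1
affine: ✓ — f, q, g, p, r, h, f1, q1: no repeats, contraction unneeded
relevant: ✓ — every one of f, q, g, p, r, h, f1, q1 appears
unrestricted: ✓ — type-checks ((C → C) → C → B) and nothing is barred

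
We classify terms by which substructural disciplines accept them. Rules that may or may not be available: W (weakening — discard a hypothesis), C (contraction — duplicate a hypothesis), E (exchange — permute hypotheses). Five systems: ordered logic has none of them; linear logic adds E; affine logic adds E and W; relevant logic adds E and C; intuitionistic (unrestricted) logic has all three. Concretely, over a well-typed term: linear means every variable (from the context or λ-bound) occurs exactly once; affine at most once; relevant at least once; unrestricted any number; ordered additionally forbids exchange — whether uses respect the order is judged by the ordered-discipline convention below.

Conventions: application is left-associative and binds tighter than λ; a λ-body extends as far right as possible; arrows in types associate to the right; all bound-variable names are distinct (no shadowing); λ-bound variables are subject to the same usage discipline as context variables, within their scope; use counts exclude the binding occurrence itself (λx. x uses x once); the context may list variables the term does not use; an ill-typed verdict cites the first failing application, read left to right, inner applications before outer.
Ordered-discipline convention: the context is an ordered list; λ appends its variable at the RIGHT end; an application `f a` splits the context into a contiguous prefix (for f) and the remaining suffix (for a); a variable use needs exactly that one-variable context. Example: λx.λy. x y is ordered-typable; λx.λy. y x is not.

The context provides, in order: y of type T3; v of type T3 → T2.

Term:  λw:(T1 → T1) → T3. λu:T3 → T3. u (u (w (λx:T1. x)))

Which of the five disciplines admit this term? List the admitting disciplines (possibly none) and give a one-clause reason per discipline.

admitting disciplines: unrestricted
variable uses: y=0, v=0, w [bound]=1, u [bound]=2, x [bound]=1
order of uses: u, u, w, x
typing: the term checks, with type ((T1 → T1) → T3) → (T3 → T3) → T3
ordered: ✗, repeated use of u ×2; unused: y, v — weakening required
linear: ✗, repeated use of u ×2; unused: y, v — weakening required
affine: ✗, repeated use of u ×2
relevant: ✗, unused: y, v — weakening required
unrestricted: ✓, typability at ((T1 → T1) → T3) → (T3 → T3) → T3 is all that's needed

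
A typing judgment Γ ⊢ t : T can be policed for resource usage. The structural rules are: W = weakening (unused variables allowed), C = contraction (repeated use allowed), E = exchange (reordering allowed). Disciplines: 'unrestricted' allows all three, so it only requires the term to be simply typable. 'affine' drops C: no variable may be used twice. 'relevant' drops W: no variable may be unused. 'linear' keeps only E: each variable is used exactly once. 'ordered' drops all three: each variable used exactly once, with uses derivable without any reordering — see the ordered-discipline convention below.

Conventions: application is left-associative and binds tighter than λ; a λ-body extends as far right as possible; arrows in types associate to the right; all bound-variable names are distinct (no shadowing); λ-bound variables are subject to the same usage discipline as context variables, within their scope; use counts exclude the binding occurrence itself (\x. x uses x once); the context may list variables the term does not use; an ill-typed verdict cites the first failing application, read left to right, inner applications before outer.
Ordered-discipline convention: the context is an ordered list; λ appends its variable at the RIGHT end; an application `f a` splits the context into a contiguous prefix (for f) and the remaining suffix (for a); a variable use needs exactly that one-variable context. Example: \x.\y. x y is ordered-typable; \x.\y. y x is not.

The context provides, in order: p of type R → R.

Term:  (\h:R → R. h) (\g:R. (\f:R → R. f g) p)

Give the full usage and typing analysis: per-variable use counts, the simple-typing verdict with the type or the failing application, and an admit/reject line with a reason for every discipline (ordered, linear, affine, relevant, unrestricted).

variable uses: p: 1×; h (λ-bound): 1×; g (λ-bound): 1×; f (λ-bound): 1×
left-to-right use order: h, f, g, p
typing: ✓ — R → R
ordered ✗ (no contiguous prefix/suffix split fits h, f, g, p)
linear ✓ (each of p, h, g, f used exactly once)
affine ✓ (at most one use each (p, h, g, f))
relevant ✓ (p, h, g, f: all used, weakening unneeded)
unrestricted ✓ (type-checks (R → R) and nothing is barred)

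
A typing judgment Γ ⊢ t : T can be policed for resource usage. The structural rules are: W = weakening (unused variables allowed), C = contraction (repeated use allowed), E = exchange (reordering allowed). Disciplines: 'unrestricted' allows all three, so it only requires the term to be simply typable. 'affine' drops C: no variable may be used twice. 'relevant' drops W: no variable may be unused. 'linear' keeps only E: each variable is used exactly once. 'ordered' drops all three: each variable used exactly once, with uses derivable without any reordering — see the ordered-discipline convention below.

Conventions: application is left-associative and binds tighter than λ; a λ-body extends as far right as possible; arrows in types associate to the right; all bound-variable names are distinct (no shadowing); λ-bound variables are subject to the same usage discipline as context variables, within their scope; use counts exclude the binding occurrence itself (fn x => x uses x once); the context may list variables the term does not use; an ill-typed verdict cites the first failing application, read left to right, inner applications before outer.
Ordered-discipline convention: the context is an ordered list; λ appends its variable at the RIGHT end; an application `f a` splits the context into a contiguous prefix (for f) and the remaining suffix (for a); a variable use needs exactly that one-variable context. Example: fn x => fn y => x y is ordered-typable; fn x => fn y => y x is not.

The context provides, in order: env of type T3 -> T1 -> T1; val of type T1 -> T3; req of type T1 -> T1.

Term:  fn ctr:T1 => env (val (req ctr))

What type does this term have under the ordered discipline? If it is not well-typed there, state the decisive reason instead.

term : T1 -> T1 -> T1
usage: env ×1, val ×1, req ×1, ctr (bound) ×1
left-to-right use order: env, val, req, ctr
typing: ✓ — T1 -> T1 -> T1
across the five disciplines: ordered ✓ · linear ✓ · affine ✓ · relevant ✓ · unrestricted ✓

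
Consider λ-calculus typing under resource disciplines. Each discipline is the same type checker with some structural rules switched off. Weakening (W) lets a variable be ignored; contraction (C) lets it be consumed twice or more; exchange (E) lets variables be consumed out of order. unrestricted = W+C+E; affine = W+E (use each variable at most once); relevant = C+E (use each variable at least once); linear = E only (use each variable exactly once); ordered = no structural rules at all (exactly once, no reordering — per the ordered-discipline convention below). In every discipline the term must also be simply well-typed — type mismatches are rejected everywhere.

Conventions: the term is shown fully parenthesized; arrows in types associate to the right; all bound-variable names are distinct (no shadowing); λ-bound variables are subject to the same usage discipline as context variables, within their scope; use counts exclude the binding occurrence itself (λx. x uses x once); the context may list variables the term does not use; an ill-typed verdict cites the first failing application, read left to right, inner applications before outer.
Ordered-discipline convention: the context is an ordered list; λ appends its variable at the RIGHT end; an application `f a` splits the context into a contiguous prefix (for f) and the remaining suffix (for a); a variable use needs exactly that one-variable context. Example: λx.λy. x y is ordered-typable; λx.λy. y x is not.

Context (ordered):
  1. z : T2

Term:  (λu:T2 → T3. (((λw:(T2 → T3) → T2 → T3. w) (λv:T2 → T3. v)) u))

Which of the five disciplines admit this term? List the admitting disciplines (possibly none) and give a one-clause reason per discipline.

admitted by: affine, unrestricted
use counts: z ×0, u (λ-bound) ×1, w (λ-bound) ×1, v (λ-bound) ×1
uses in reading order: w, v, u
typing: the term checks, with type (T2 → T3) → T2 → T3
ordered: ✗ — needs weakening: z unused
linear: ✗ — needs weakening: z unused
affine: ✓ — no duplicate uses among z, u, w, v
relevant: ✗ — needs weakening: z unused
unrestricted: ✓ — type-checks ((T2 → T3) → T2 → T3) and nothing is barred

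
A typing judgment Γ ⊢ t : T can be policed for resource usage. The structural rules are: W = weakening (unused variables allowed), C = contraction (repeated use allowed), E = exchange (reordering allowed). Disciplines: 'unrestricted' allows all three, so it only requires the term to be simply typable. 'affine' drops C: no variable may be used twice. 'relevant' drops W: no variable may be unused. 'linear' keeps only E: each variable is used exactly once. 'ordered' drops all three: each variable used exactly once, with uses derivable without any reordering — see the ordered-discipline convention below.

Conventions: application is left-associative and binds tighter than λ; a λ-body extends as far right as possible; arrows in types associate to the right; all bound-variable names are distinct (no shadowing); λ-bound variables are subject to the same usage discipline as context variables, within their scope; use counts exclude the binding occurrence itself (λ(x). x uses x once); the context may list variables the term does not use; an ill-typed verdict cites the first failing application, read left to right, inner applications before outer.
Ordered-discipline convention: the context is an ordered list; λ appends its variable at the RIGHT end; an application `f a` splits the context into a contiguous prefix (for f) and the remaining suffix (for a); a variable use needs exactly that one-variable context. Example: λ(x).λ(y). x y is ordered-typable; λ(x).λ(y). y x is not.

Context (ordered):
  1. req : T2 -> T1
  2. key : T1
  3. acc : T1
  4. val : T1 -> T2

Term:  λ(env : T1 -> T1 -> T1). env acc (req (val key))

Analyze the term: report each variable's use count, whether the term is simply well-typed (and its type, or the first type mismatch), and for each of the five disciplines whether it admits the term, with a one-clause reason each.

variable uses: req: 1; key: 1; acc: 1; val: 1; env [bound]: 1
uses in reading order: env, acc, req, val, key
typing: ✓ — (T1 -> T1 -> T1) -> T1
ordered: ✗, needs exchange: uses follow env, acc, req, val, key
linear: ✓, req, key, acc, val, env: one use apiece
affine: ✓, none of req, key, acc, val, env used more than once
relevant: ✓, at least one use each (req, key, acc, val, env)
unrestricted: ✓, simply typable at (T1 -> T1 -> T1) -> T1; W, C, E all held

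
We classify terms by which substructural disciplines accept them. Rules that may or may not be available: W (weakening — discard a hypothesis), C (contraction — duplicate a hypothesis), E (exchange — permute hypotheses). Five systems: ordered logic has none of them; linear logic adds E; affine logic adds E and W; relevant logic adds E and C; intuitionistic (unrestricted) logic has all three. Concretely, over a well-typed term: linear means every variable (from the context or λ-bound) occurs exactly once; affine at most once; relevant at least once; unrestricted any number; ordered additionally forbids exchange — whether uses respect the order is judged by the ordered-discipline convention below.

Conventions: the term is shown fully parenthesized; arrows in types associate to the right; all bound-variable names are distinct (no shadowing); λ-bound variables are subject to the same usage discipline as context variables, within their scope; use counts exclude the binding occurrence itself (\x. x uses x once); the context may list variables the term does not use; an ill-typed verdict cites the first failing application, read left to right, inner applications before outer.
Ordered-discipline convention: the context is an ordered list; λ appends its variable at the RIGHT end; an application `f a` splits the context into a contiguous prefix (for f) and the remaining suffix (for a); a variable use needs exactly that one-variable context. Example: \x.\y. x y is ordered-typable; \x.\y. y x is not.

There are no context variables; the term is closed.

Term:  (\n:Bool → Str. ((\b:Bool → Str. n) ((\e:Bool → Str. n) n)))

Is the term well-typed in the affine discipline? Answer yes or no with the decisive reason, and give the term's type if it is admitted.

no — repeated use of n ×3
variable uses: n (bound) ×3; b (bound) ×0; e (bound) ×0
uses in reading order: n, n, n
typing: ✓ — (Bool → Str) → Bool → Str
per-discipline verdicts: ordered ✗ | linear ✗ | affine ✗ | relevant ✗ | unrestricted ✓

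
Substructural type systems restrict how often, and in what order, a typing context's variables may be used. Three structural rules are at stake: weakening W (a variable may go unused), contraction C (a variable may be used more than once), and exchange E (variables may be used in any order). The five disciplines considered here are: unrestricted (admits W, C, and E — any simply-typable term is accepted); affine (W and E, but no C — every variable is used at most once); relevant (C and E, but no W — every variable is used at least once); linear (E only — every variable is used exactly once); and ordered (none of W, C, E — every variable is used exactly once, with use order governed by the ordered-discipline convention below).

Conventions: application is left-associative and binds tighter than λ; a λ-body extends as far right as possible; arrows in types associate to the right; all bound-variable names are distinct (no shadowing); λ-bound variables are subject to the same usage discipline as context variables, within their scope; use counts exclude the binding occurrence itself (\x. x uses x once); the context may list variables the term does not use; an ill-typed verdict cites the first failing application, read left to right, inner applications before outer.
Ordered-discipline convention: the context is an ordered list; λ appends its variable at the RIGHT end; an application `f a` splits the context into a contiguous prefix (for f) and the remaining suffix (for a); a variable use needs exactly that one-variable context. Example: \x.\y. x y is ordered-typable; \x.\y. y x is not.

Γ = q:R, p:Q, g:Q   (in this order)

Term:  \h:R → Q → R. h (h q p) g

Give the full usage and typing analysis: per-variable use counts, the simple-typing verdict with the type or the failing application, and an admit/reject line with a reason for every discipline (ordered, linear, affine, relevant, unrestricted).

variable uses: q: 1×; p: 1×; g: 1×; h (λ-bound): 2×
use order (left to right): h, h, q, p, g
typing: well-typed at (R → Q → R) → R
ordered: ✗, h ×2 used more than once (contraction)
linear: ✗, h ×2 used more than once (contraction)
affine: ✗, h ×2 used more than once (contraction)
relevant: ✓, none of q, p, g, h goes unused
unrestricted: ✓, typability at (R → Q → R) → R is all that's needed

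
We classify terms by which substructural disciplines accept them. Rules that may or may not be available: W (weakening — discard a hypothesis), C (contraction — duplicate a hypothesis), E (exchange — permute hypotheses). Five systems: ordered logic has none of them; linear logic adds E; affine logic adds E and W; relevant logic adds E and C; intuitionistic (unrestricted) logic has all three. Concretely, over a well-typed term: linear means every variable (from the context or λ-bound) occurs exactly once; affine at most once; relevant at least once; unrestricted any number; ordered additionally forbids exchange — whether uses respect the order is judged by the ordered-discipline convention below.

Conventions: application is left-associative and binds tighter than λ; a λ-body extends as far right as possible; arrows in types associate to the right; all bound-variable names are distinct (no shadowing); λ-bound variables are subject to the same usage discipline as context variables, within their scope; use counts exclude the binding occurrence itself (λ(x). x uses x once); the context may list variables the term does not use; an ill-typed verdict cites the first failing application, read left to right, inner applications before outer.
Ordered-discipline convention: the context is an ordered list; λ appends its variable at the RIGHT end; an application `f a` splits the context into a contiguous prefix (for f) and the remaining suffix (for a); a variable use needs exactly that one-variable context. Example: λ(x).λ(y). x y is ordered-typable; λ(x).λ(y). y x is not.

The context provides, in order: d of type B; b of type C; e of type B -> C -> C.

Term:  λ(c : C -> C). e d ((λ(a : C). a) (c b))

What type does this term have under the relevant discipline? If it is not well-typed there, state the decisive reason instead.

term : (C -> C) -> C
variable uses: d: 1×, b: 1×, e: 1×, c [bound]: 1×, a [bound]: 1×
use order (left to right): e, d, a, c, b
typing: well-typed at (C -> C) -> C
per-discipline verdicts: ordered ✗, linear ✓, affine ✓, relevant ✓, unrestricted ✓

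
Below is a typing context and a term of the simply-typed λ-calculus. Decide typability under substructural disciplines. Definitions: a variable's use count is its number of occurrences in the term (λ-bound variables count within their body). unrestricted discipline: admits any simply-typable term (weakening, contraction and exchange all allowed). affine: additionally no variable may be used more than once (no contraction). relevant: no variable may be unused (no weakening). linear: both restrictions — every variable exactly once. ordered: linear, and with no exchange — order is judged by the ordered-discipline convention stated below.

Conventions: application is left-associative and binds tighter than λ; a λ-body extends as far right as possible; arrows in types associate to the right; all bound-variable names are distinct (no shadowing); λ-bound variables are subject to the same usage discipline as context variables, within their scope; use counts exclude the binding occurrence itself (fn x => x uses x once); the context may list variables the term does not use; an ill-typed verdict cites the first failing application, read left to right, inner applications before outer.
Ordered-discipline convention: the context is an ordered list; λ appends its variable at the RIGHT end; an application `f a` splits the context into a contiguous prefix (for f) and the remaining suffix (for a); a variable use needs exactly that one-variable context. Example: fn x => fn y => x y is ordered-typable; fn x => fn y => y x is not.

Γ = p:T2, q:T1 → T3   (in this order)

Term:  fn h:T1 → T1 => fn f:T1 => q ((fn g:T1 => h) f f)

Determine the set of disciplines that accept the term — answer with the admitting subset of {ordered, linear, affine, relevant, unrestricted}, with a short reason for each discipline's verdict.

accepted by: unrestricted
usage: p=0, q=1, h (λ-bound)=1, f (λ-bound)=2, g (λ-bound)=0
left-to-right use order: q, h, f, f
typing: the term checks, with type (T1 → T1) → T1 → T3
ordered ✗ (needs contraction — f ×2; unused: p, g — weakening required)
linear ✗ (needs contraction — f ×2; unused: p, g — weakening required)
affine ✗ (needs contraction — f ×2)
relevant ✗ (unused: p, g — weakening required)
unrestricted ✓ (typability at (T1 → T1) → T1 → T3 is all that's needed)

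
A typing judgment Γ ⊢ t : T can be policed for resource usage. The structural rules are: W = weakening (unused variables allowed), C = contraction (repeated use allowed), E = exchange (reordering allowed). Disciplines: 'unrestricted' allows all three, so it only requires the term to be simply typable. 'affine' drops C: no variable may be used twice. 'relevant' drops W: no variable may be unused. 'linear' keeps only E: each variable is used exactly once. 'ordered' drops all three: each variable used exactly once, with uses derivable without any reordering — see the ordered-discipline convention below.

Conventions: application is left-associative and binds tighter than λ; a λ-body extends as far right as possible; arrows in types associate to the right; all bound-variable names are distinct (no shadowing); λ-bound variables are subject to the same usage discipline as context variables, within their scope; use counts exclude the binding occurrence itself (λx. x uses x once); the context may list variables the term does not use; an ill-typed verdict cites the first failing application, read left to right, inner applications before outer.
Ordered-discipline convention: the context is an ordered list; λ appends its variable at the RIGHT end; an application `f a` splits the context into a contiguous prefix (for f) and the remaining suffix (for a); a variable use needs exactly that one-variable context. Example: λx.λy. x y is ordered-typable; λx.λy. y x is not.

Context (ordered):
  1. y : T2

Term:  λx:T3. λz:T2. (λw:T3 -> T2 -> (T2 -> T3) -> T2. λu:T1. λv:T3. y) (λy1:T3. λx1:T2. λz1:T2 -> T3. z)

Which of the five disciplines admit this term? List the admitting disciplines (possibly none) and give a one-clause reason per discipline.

admitting disciplines: affine, unrestricted
use counts: y ×1; x [bound] ×0; z [bound] ×1; w [bound] ×0; u [bound] ×0; v [bound] ×0; y1 [bound] ×0; x1 [bound] ×0; z1 [bound] ×0
uses in reading order: y, z
typing: ✓ — T3 -> T2 -> T1 -> T3 -> T2
ordered: ✗ — unused: x, w, u, v, y1, x1, z1 — weakening required
linear: ✗ — unused: x, w, u, v, y1, x1, z1 — weakening required
affine: ✓ — no duplicate uses among y, x, z, w, u, v, y1, x1, z1
relevant: ✗ — unused: x, w, u, v, y1, x1, z1 — weakening required
unrestricted: ✓ — type-checks (T3 -> T2 -> T1 -> T3 -> T2) and nothing is barred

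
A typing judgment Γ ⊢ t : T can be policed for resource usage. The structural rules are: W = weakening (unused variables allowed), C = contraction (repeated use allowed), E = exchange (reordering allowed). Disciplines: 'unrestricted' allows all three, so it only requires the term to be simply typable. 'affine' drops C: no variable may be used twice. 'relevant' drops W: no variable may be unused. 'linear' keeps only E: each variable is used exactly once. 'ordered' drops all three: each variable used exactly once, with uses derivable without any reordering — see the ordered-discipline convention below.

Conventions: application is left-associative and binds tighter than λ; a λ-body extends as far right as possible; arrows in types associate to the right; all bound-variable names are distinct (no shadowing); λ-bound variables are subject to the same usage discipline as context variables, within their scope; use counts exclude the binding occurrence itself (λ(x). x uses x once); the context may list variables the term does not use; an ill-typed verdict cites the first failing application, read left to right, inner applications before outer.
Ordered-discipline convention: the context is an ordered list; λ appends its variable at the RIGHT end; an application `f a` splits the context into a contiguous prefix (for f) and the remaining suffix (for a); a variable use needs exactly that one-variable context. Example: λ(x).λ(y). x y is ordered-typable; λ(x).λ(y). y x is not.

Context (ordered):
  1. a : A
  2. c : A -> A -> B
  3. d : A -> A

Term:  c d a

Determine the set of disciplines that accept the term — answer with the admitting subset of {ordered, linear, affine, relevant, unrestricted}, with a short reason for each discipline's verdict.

admitting disciplines: none
variable uses: a: 1×, c: 1×, d: 1×
left-to-right use order: c, d, a
typing: ill-typed: argument of type A -> A where A is required
ordered ✗ (the type mismatch rejects it)
linear ✗ (not simply typable)
affine ✗ (fails simple typing)
relevant ✗ (a type mismatch blocks all five)
unrestricted ✗ (the type mismatch rejects it)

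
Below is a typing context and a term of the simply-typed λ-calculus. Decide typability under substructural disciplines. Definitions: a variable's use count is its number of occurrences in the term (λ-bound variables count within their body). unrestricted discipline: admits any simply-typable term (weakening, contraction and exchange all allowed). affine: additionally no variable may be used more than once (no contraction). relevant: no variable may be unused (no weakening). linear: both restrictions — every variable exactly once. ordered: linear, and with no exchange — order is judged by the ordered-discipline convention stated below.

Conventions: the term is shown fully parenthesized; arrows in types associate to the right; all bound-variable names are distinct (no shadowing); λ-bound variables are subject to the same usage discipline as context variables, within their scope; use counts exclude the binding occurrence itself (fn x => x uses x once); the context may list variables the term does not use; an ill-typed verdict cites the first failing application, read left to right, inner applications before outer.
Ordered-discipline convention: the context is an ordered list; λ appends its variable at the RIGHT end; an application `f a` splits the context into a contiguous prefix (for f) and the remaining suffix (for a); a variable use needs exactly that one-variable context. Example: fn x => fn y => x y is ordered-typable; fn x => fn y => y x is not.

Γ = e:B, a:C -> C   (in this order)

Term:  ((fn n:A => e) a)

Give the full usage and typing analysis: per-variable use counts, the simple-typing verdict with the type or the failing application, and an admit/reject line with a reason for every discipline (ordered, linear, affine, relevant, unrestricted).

variable uses: e: 1×; a: 1×; n [bound]: 0×
use order (left to right): e, a
typing: ill-typed: an application expects A but receives C -> C
ordered ✗ (the type mismatch rejects it)
linear ✗ (not simply typable)
affine ✗ (fails simple typing)
relevant ✗ (a type mismatch blocks all five)
unrestricted ✗ (the type mismatch rejects it)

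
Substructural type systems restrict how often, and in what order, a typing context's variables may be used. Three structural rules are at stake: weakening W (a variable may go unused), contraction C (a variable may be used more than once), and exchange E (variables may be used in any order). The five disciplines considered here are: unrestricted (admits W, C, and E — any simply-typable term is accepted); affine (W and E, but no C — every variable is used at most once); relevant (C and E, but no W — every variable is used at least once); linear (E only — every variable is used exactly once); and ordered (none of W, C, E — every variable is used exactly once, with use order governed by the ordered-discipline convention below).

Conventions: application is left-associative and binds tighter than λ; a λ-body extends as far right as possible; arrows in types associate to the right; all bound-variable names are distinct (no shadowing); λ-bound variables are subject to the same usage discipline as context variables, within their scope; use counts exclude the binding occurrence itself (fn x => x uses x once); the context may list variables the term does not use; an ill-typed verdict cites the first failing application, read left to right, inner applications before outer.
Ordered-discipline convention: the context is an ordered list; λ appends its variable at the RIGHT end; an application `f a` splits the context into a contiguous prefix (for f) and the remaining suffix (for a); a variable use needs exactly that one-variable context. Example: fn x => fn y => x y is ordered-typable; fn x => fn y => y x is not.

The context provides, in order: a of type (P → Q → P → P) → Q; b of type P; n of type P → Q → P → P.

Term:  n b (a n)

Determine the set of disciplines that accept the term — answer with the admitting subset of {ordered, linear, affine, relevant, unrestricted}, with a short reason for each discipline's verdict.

accepted by: relevant, unrestricted
variable uses: a: 1×; b: 1×; n: 2×
order of uses: n, b, a, n
typing: the term checks, with type P → P
ordered ✗ (uses contraction: n ×2)
linear ✗ (uses contraction: n ×2)
affine ✗ (uses contraction: n ×2)
relevant ✓ (at least one use each (a, b, n))
unrestricted ✓ (typability at P → P is all that's needed)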